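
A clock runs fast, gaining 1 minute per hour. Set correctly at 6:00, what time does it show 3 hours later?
For every 60 true minutes, the faulty clock advances 60 + 1 = 61 minutes.
True elapsed: 3 hours = 180 minutes.
Faulty clock advances: 180 x 61/60 = 183 minutes (drift: 3 minutes ahead).
Shown time: 6:00 + 183 minutes = 9:03.

Final answer: 9:03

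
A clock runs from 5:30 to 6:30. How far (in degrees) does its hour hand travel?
The hour hand moves 0.5 degrees per minute.
Time elapsed: 6:30 - 5:30 = 60 minutes
Angular displacement: 60 x 0.5 = 30 degrees

Final answer: 30 degrees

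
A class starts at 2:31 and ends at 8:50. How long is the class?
From 2:31 to 8:50:
(8 x 60 + 50) - (2 x 60 + 31) = 530 - 151 = 379 minutes
= 6 hours and 19 minutes

Final answer: 6 hours and 19 minutes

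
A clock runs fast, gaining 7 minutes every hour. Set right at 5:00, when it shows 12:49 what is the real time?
For every 60 true minutes, the faulty clock advances 67 minutes, so 1 faulty-clock minute corresponds to 60/67 true minutes.
From 5:00 to 12:49 on the faulty dial is 469 minutes.
True elapsed: 469 x 60/67 = 420 minutes = 7 hours.
True time: 5:00 + 7 hours = 12:00.

Final answer: 12:00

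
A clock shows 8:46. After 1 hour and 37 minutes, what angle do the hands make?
First find the time 1 hour and 37 minutes after 8:46.
Total minutes: 8 x 60 + 46 + 1 x 60 + 37 = 623.
623 mod 720 = 623 minutes = 10:23.
Now compute the angle at 10:23:
Hour hand: 10 x 30 + 23 x 0.5 = 311.5 degrees
Minute hand: 23 x 6 = 138 degrees
Difference: |311.5 - 138| = 173.5 degrees
The angle is 173.5 degrees

Final answer: 173.5 degrees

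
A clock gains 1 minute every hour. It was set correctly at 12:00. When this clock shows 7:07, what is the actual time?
For every 60 true minutes, the faulty clock advances 61 minutes, so 1 faulty-clock minute corresponds to 60/61 true minutes.
From 12:00 to 7:07 on the faulty dial is 427 minutes.
True elapsed: 427 x 60/61 = 420 minutes = 7 hours.
True time: 12:00 + 7 hours = 7:00.

Final answer: 7:00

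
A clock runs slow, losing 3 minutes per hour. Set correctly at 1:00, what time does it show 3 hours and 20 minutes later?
For every 60 true minutes, the faulty clock advances 60 - 3 = 57 minutes.
True elapsed: 3 hours and 20 minutes = 200 minutes.
Faulty clock advances: 200 x 57/60 = 190 minutes (drift: 10 minutes behind).
Shown time: 1:00 + 190 minutes = 4:10.

Final answer: 4:10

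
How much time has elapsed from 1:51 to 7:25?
From 1:51 to 7:25:
(7 x 60 + 25) - (1 x 60 + 51) = 445 - 111 = 334 minutes
= 5 hours and 34 minutes

Final answer: 5 hours and 34 minutes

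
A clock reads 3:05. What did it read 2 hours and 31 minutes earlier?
Starting time: 3:05 = 185 total minutes past 12:00
Subtracting: 2 hours and 31 minutes = 151 minutes
185 - 151 = 34 minutes
= 34 minutes past 12:00 = 12:34

Final answer: 12:34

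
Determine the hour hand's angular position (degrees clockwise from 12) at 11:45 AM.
The hour hand moves 30 degrees per hour and 0.5 degrees per minute.
At 11:45: (11) x 30 + 45 x 0.5 = 330 + 22.5 = 352.5 degrees

Final answer: 352.5 degrees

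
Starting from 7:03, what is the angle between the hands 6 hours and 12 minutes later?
First find the time 6 hours and 12 minutes after 7:03.
Total minutes: 7 x 60 + 3 + 6 x 60 + 12 = 795.
795 mod 720 = 75 minutes = 1:15.
Now compute the angle at 1:15:
Hour hand: 1 x 30 + 15 x 0.5 = 37.5 degrees
Minute hand: 15 x 6 = 90 degrees
Difference: |37.5 - 90| = 52.5 degrees
The angle is 52.5 degrees

Final answer: 52.5 degrees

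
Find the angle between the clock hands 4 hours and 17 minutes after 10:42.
First find the time 4 hours and 17 minutes after 10:42.
Total minutes: 10 x 60 + 42 + 4 x 60 + 17 = 899.
899 mod 720 = 179 minutes = 2:59.
Now compute the angle at 2:59:
Hour hand: 2 x 30 + 59 x 0.5 = 89.5 degrees
Minute hand: 59 x 6 = 354 degrees
Difference: |89.5 - 354| = 264.5 degrees
Smaller angle: 360 - 264.5 = 95.5 degrees

Final answer: 95.5 degrees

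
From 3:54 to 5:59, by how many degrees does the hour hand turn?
The hour hand moves 0.5 degrees per minute.
Time elapsed: 5:59 - 3:54 = 125 minutes
Angular displacement: 125 x 0.5 = 62.5 degrees

Final answer: 62.5 degrees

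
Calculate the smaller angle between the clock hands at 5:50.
Hour hand position: 5 x 30 + 50 x 0.5 = 175 degrees
Minute hand position: 50 x 6 = 300 degrees
Difference: |175 - 300| = 125 degrees
The angle between the hands is 125 degrees

Final answer: 125 degrees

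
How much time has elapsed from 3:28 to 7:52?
From 3:28 to 7:52:
(7 x 60 + 52) - (3 x 60 + 28) = 472 - 208 = 264 minutes
= 4 hours and 24 minutes

Final answer: 4 hours and 24 minutes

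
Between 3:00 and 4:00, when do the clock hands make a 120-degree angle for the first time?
At t minutes past 3:00, the hour hand is at 30 x 3 + 0.5t degrees and the minute hand is at 6t degrees.
The smaller angle between them is 120 degrees when |30H - 5.5t| = 120 or |30H - 5.5t| = 240.
With H = 3, solve 30 x 3 - 5.5t = +/- target for each target:
  t = (30 x 3 - 120) / 5.5 = -5.45 (outside (0, 60))
  t = (30 x 3 + 120) / 5.5 = 38.18
  t = (30 x 3 - 240) / 5.5 = -27.27 (outside (0, 60))
  t = (30 x 3 + 240) / 5.5 = 60 (outside (0, 60))
Valid solutions in (0, 60): {38.18} minutes.
The first occurrence is t = 38.18 minutes.
The hands form a 120-degree angle at 38.18 minutes past 3:00.

Final answer: 38.18 minutes past 3:00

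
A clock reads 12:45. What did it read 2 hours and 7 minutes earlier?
Starting time: 12:45 = 45 total minutes past 12:00
Subtracting: 2 hours and 7 minutes = 127 minutes
45 - 127 = -82 (negative, add 12 hours = 720) = 638 minutes
= 10 hours and 38 minutes past 12:00 = 10:38

Final answer: 10:38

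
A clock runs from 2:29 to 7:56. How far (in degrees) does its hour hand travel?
The hour hand moves 0.5 degrees per minute.
Time elapsed: 7:56 - 2:29 = 327 minutes
Angular displacement: 327 x 0.5 = 163.5 degrees

Final answer: 163.5 degrees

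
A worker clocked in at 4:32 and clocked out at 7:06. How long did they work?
From 4:32 to 7:06:
(7 x 60 + 6) - (4 x 60 + 32) = 426 - 272 = 154 minutes
= 2 hours and 34 minutes

Final answer: 2 hours and 34 minutes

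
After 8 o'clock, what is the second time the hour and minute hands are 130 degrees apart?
At t minutes past 8:00, the hour hand is at 30 x 8 + 0.5t degrees and the minute hand is at 6t degrees.
The smaller angle between them is 130 degrees when |30H - 5.5t| = 130 or |30H - 5.5t| = 230.
With H = 8, solve 30 x 8 - 5.5t = +/- target for each target:
  t = (30 x 8 - 130) / 5.5 = 20
  t = (30 x 8 + 130) / 5.5 = 67.27 (outside (0, 60))
  t = (30 x 8 - 230) / 5.5 = 1.82
  t = (30 x 8 + 230) / 5.5 = 85.45 (outside (0, 60))
Valid solutions in (0, 60): {1.82, 20} minutes.
The second occurrence is t = 20 minutes.
The hands form a 130-degree angle at 20 minutes past 8:00.

Final answer: 20 minutes past 8:00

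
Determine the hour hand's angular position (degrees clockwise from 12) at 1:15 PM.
The hour hand moves 30 degrees per hour and 0.5 degrees per minute.
At 1:15: (1) x 30 + 15 x 0.5 = 30 + 7.5 = 37.5 degrees

Final answer: 37.5 degrees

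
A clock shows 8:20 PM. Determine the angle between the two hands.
Hour hand position: 8 x 30 + 20 x 0.5 = 250 degrees
Minute hand position: 20 x 6 = 120 degrees
Difference: |250 - 120| = 130 degrees
The angle between the hands is 130 degrees

Final answer: 130 degrees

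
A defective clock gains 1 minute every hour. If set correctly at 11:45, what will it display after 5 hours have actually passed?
For every 60 true minutes, the faulty clock advances 60 + 1 = 61 minutes.
True elapsed: 5 hours = 300 minutes.
Faulty clock advances: 300 x 61/60 = 305 minutes (drift: 5 minutes ahead).
Shown time: 11:45 + 305 minutes = 4:50.

Final answer: 4:50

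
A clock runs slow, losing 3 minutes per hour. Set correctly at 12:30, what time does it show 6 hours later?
For every 60 true minutes, the faulty clock advances 60 - 3 = 57 minutes.
True elapsed: 6 hours = 360 minutes.
Faulty clock advances: 360 x 57/60 = 342 minutes (drift: 18 minutes behind).
Shown time: 12:30 + 342 minutes = 6:12.

Final answer: 6:12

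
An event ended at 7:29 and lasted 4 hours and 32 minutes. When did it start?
Starting time: 7:29 = 449 total minutes past 12:00
Subtracting: 4 hours and 32 minutes = 272 minutes
449 - 272 = 177 minutes
= 2 hours and 57 minutes past 12:00 = 2:57

Final answer: 2:57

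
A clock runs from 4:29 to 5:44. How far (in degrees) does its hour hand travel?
The hour hand moves 0.5 degrees per minute.
Time elapsed: 5:44 - 4:29 = 75 minutes
Angular displacement: 75 x 0.5 = 37.5 degrees

Final answer: 37.5 degrees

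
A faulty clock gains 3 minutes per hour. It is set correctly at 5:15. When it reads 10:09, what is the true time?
For every 60 true minutes, the faulty clock advances 63 minutes, so 1 faulty-clock minute corresponds to 60/63 true minutes.
From 5:15 to 10:09 on the faulty dial is 294 minutes.
True elapsed: 294 x 60/63 = 280 minutes = 4 hours and 40 minutes.
True time: 5:15 + 4 hours and 40 minutes = 9:55.

Final answer: 9:55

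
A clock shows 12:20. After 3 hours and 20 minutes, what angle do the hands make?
First find the time 3 hours and 20 minutes after 12:20.
Total minutes: 12 x 60 + 20 + 3 x 60 + 20 = 940.
940 mod 720 = 220 minutes = 3:40.
Now compute the angle at 3:40:
Hour hand: 3 x 30 + 40 x 0.5 = 110 degrees
Minute hand: 40 x 6 = 240 degrees
Difference: |110 - 240| = 130 degrees
The angle is 130 degrees

Final answer: 130 degrees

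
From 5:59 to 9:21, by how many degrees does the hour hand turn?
The hour hand moves 0.5 degrees per minute.
Time elapsed: 9:21 - 5:59 = 202 minutes
Angular displacement: 202 x 0.5 = 101 degrees

Final answer: 101 degrees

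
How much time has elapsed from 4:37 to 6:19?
From 4:37 to 6:19:
(6 x 60 + 19) - (4 x 60 + 37) = 379 - 277 = 102 minutes
= 1 hour and 42 minutes

Final answer: 1 hour and 42 minutes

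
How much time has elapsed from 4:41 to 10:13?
From 4:41 to 10:13:
(10 x 60 + 13) - (4 x 60 + 41) = 613 - 281 = 332 minutes
= 5 hours and 32 minutes

Final answer: 5 hours and 32 minutes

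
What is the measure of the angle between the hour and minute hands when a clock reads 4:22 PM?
Hour hand position: 4 x 30 + 22 x 0.5 = 131 degrees
Minute hand position: 22 x 6 = 132 degrees
Difference: |131 - 132| = 1 degrees
The angle between the hands is 1 degrees

Final answer: 1 degrees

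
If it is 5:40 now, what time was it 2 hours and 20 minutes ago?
Starting time: 5:40 = 340 total minutes past 12:00
Subtracting: 2 hours and 20 minutes = 140 minutes
340 - 140 = 200 minutes
= 3 hours and 20 minutes past 12:00 = 3:20

Final answer: 3:20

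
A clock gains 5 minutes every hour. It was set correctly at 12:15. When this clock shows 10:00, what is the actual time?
For every 60 true minutes, the faulty clock advances 65 minutes, so 1 faulty-clock minute corresponds to 60/65 true minutes.
From 12:15 to 10:00 on the faulty dial is 585 minutes.
True elapsed: 585 x 60/65 = 540 minutes = 9 hours.
True time: 12:15 + 9 hours = 9:15.

Final answer: 9:15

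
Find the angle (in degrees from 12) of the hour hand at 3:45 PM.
The hour hand moves 30 degrees per hour and 0.5 degrees per minute.
At 3:45: (3) x 30 + 45 x 0.5 = 90 + 22.5 = 112.5 degrees

Final answer: 112.5 degrees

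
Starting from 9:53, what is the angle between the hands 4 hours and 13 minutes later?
First find the time 4 hours and 13 minutes after 9:53.
Total minutes: 9 x 60 + 53 + 4 x 60 + 13 = 846.
846 mod 720 = 126 minutes = 2:06.
Now compute the angle at 2:06:
Hour hand: 2 x 30 + 6 x 0.5 = 63 degrees
Minute hand: 6 x 6 = 36 degrees
Difference: |63 - 36| = 27 degrees
The angle is 27 degrees

Final answer: 27 degrees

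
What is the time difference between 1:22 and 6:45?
From 1:22 to 6:45:
(6 x 60 + 45) - (1 x 60 + 22) = 405 - 82 = 323 minutes
= 5 hours and 23 minutes

Final answer: 5 hours and 23 minutes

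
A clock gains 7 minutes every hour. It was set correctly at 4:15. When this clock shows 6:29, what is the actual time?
For every 60 true minutes, the faulty clock advances 67 minutes, so 1 faulty-clock minute corresponds to 60/67 true minutes.
From 4:15 to 6:29 on the faulty dial is 134 minutes.
True elapsed: 134 x 60/67 = 120 minutes = 2 hours.
True time: 4:15 + 2 hours = 6:15.

Final answer: 6:15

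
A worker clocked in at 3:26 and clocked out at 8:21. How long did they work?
From 3:26 to 8:21:
(8 x 60 + 21) - (3 x 60 + 26) = 501 - 206 = 295 minutes
= 4 hours and 55 minutes

Final answer: 4 hours and 55 minutes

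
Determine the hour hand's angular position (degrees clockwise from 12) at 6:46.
The hour hand moves 30 degrees per hour and 0.5 degrees per minute.
At 6:46: (6) x 30 + 46 x 0.5 = 180 + 23 = 203 degrees

Final answer: 203 degrees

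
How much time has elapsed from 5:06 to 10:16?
From 5:06 to 10:16:
(10 x 60 + 16) - (5 x 60 + 6) = 616 - 306 = 310 minutes
= 5 hours and 10 minutes

Final answer: 5 hours and 10 minutes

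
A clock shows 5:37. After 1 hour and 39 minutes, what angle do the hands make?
First find the time 1 hour and 39 minutes after 5:37.
Total minutes: 5 x 60 + 37 + 1 x 60 + 39 = 436.
436 mod 720 = 436 minutes = 7:16.
Now compute the angle at 7:16:
Hour hand: 7 x 30 + 16 x 0.5 = 218 degrees
Minute hand: 16 x 6 = 96 degrees
Difference: |218 - 96| = 122 degrees
The angle is 122 degrees

Final answer: 122 degrees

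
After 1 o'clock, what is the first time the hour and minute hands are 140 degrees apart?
At t minutes past 1:00, the hour hand is at 30 x 1 + 0.5t degrees and the minute hand is at 6t degrees.
The smaller angle between them is 140 degrees when |30H - 5.5t| = 140 or |30H - 5.5t| = 220.
With H = 1, solve 30 x 1 - 5.5t = +/- target for each target:
  t = (30 x 1 - 140) / 5.5 = -20 (outside (0, 60))
  t = (30 x 1 + 140) / 5.5 = 30.91
  t = (30 x 1 - 220) / 5.5 = -34.55 (outside (0, 60))
  t = (30 x 1 + 220) / 5.5 = 45.45
Valid solutions in (0, 60): {30.91, 45.45} minutes.
The first occurrence is t = 30.91 minutes.
The hands form a 140-degree angle at 30.91 minutes past 1:00.

Final answer: 30.91 minutes past 1:00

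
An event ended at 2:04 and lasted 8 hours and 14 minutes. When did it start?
Starting time: 2:04 = 124 total minutes past 12:00
Subtracting: 8 hours and 14 minutes = 494 minutes
124 - 494 = -370 (negative, add 12 hours = 720) = 350 minutes
= 5 hours and 50 minutes past 12:00 = 5:50

Final answer: 5:50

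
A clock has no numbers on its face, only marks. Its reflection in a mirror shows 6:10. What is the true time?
Reflection across the vertical (12-6) axis maps a hand at angle A degrees to (360 - A) degrees, which sends a reading of T minutes past 12:00 to (720 - T) minutes past 12:00.
Mirror reads 6:10 = 370 minutes past 12:00.
Actual time: (720 - 370) mod 720 = 350 minutes = 5:50.

Final answer: 5:50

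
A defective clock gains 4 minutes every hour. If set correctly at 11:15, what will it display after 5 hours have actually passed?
For every 60 true minutes, the faulty clock advances 60 + 4 = 64 minutes.
True elapsed: 5 hours = 300 minutes.
Faulty clock advances: 300 x 64/60 = 320 minutes (drift: 20 minutes ahead).
Shown time: 11:15 + 320 minutes = 4:35.

Final answer: 4:35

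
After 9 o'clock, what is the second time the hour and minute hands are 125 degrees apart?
At t minutes past 9:00, the hour hand is at 30 x 9 + 0.5t degrees and the minute hand is at 6t degrees.
The smaller angle between them is 125 degrees when |30H - 5.5t| = 125 or |30H - 5.5t| = 235.
With H = 9, solve 30 x 9 - 5.5t = +/- target for each target:
  t = (30 x 9 - 125) / 5.5 = 26.36
  t = (30 x 9 + 125) / 5.5 = 71.82 (outside (0, 60))
  t = (30 x 9 - 235) / 5.5 = 6.36
  t = (30 x 9 + 235) / 5.5 = 91.82 (outside (0, 60))
Valid solutions in (0, 60): {6.36, 26.36} minutes.
The second occurrence is t = 26.36 minutes.
The hands form a 125-degree angle at 26.36 minutes past 9:00.

Final answer: 26.36 minutes past 9:00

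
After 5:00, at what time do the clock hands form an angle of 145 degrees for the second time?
At t minutes past 5:00, the hour hand is at 30 x 5 + 0.5t degrees and the minute hand is at 6t degrees.
The smaller angle between them is 145 degrees when |30H - 5.5t| = 145 or |30H - 5.5t| = 215.
With H = 5, solve 30 x 5 - 5.5t = +/- target for each target:
  t = (30 x 5 - 145) / 5.5 = 0.91
  t = (30 x 5 + 145) / 5.5 = 53.64
  t = (30 x 5 - 215) / 5.5 = -11.82 (outside (0, 60))
  t = (30 x 5 + 215) / 5.5 = 66.36 (outside (0, 60))
Valid solutions in (0, 60): {0.91, 53.64} minutes.
The second occurrence is t = 53.64 minutes.
The hands form a 145-degree angle at 53.64 minutes past 5:00.

Final answer: 53.64 minutes past 5:00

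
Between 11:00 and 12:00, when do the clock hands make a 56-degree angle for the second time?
At t minutes past 11:00, the hour hand is at 30 x 11 + 0.5t degrees and the minute hand is at 6t degrees.
The smaller angle between them is 56 degrees when |30H - 5.5t| = 56 or |30H - 5.5t| = 304.
With H = 11, solve 30 x 11 - 5.5t = +/- target for each target:
  t = (30 x 11 - 56) / 5.5 = 49.82
  t = (30 x 11 + 56) / 5.5 = 70.18 (outside (0, 60))
  t = (30 x 11 - 304) / 5.5 = 4.73
  t = (30 x 11 + 304) / 5.5 = 115.27 (outside (0, 60))
Valid solutions in (0, 60): {4.73, 49.82} minutes.
The second occurrence is t = 49.82 minutes.
The hands form a 56-degree angle at 49.82 minutes past 11:00.

Final answer: 49.82 minutes past 11:00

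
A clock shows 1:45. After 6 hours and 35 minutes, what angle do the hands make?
First find the time 6 hours and 35 minutes after 1:45.
Total minutes: 1 x 60 + 45 + 6 x 60 + 35 = 500.
500 mod 720 = 500 minutes = 8:20.
Now compute the angle at 8:20:
Hour hand: 8 x 30 + 20 x 0.5 = 250 degrees
Minute hand: 20 x 6 = 120 degrees
Difference: |250 - 120| = 130 degrees
The angle is 130 degrees

Final answer: 130 degrees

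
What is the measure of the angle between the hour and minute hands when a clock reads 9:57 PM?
Hour hand position: 9 x 30 + 57 x 0.5 = 298.5 degrees
Minute hand position: 57 x 6 = 342 degrees
Difference: |298.5 - 342| = 43.5 degrees
The angle between the hands is 43.5 degrees

Final answer: 43.5 degrees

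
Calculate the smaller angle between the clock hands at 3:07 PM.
Hour hand position: 3 x 30 + 7 x 0.5 = 93.5 degrees
Minute hand position: 7 x 6 = 42 degrees
Difference: |93.5 - 42| = 51.5 degrees
The angle between the hands is 51.5 degrees

Final answer: 51.5 degrees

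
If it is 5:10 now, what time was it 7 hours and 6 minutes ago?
Starting time: 5:10 = 310 total minutes past 12:00
Subtracting: 7 hours and 6 minutes = 426 minutes
310 - 426 = -116 (negative, add 12 hours = 720) = 604 minutes
= 10 hours and 4 minutes past 12:00 = 10:04

Final answer: 10:04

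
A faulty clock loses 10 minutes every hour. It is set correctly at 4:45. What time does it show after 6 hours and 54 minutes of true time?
For every 60 true minutes, the faulty clock advances 60 - 10 = 50 minutes.
True elapsed: 6 hours and 54 minutes = 414 minutes.
Faulty clock advances: 414 x 50/60 = 345 minutes (drift: 69 minutes behind).
Shown time: 4:45 + 345 minutes = 10:30.

Final answer: 10:30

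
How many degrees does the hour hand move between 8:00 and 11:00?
The hour hand moves 0.5 degrees per minute.
Time elapsed: 11:00 - 8:00 = 180 minutes
Angular displacement: 180 x 0.5 = 90 degrees

Final answer: 90 degrees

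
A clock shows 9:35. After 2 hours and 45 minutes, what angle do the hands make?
First find the time 2 hours and 45 minutes after 9:35.
Total minutes: 9 x 60 + 35 + 2 x 60 + 45 = 740.
740 mod 720 = 20 minutes = 12:20.
Now compute the angle at 12:20:
Hour hand: 0 x 30 + 20 x 0.5 = 10 degrees
Minute hand: 20 x 6 = 120 degrees
Difference: |10 - 120| = 110 degrees
The angle is 110 degrees

Final answer: 110 degrees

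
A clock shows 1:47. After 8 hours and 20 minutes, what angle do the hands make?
First find the time 8 hours and 20 minutes after 1:47.
Total minutes: 1 x 60 + 47 + 8 x 60 + 20 = 607.
607 mod 720 = 607 minutes = 10:07.
Now compute the angle at 10:07:
Hour hand: 10 x 30 + 7 x 0.5 = 303.5 degrees
Minute hand: 7 x 6 = 42 degrees
Difference: |303.5 - 42| = 261.5 degrees
Smaller angle: 360 - 261.5 = 98.5 degrees

Final answer: 98.5 degrees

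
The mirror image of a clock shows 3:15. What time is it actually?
Reflection across the vertical (12-6) axis maps a hand at angle A degrees to (360 - A) degrees, which sends a reading of T minutes past 12:00 to (720 - T) minutes past 12:00.
Mirror reads 3:15 = 195 minutes past 12:00.
Actual time: (720 - 195) mod 720 = 525 minutes = 8:45.

Final answer: 8:45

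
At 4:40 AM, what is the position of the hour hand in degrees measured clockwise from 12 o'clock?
The hour hand moves 30 degrees per hour and 0.5 degrees per minute.
At 4:40: (4) x 30 + 40 x 0.5 = 120 + 20 = 140 degrees

Final answer: 140 degrees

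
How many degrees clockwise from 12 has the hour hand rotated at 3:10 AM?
The hour hand moves 30 degrees per hour and 0.5 degrees per minute.
At 3:10: (3) x 30 + 10 x 0.5 = 90 + 5 = 95 degrees

Final answer: 95 degrees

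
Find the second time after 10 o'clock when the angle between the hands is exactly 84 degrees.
At t minutes past 10:00, the hour hand is at 30 x 10 + 0.5t degrees and the minute hand is at 6t degrees.
The smaller angle between them is 84 degrees when |30H - 5.5t| = 84 or |30H - 5.5t| = 276.
With H = 10, solve 30 x 10 - 5.5t = +/- target for each target:
  t = (30 x 10 - 84) / 5.5 = 39.27
  t = (30 x 10 + 84) / 5.5 = 69.82 (outside (0, 60))
  t = (30 x 10 - 276) / 5.5 = 4.36
  t = (30 x 10 + 276) / 5.5 = 104.73 (outside (0, 60))
Valid solutions in (0, 60): {4.36, 39.27} minutes.
The second occurrence is t = 39.27 minutes.
The hands form a 84-degree angle at 39.27 minutes past 10:00.

Final answer: 39.27 minutes past 10:00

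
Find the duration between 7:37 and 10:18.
From 7:37 to 10:18:
(10 x 60 + 18) - (7 x 60 + 37) = 618 - 457 = 161 minutes
= 2 hours and 41 minutes

Final answer: 2 hours and 41 minutes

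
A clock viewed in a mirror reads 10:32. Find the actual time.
Reflection across the vertical (12-6) axis maps a hand at angle A degrees to (360 - A) degrees, which sends a reading of T minutes past 12:00 to (720 - T) minutes past 12:00.
Mirror reads 10:32 = 632 minutes past 12:00.
Actual time: (720 - 632) mod 720 = 88 minutes = 1:28.

Final answer: 1:28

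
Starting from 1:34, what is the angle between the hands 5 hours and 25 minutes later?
First find the time 5 hours and 25 minutes after 1:34.
Total minutes: 1 x 60 + 34 + 5 x 60 + 25 = 419.
419 mod 720 = 419 minutes = 6:59.
Now compute the angle at 6:59:
Hour hand: 6 x 30 + 59 x 0.5 = 209.5 degrees
Minute hand: 59 x 6 = 354 degrees
Difference: |209.5 - 354| = 144.5 degrees
The angle is 144.5 degrees

Final answer: 144.5 degrees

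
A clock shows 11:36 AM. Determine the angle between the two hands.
Hour hand position: 11 x 30 + 36 x 0.5 = 348 degrees
Minute hand position: 36 x 6 = 216 degrees
Difference: |348 - 216| = 132 degrees
The angle between the hands is 132 degrees

Final answer: 132 degrees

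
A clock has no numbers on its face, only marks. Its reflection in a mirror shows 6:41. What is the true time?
Reflection across the vertical (12-6) axis maps a hand at angle A degrees to (360 - A) degrees, which sends a reading of T minutes past 12:00 to (720 - T) minutes past 12:00.
Mirror reads 6:41 = 401 minutes past 12:00.
Actual time: (720 - 401) mod 720 = 319 minutes = 5:19.

Final answer: 5:19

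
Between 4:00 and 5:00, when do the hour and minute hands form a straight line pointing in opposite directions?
For hands to be 180 degrees apart: |30H - 5.5t| = 180
With H = 4: t = (30 x 4 + 180)/5.5 = 54.55 or t = (30 x 4 - 180)/5.5 = -10.91
First valid solution (0 < t < 60): t = 54.55 minutes
The hands are opposite at 54.55 minutes past 4:00.

Final answer: 54.55 minutes past 4:00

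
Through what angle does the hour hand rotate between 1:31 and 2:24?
The hour hand moves 0.5 degrees per minute.
Time elapsed: 2:24 - 1:31 = 53 minutes
Angular displacement: 53 x 0.5 = 26.5 degrees

Final answer: 26.5 degrees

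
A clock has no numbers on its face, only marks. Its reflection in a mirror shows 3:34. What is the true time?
Reflection across the vertical (12-6) axis maps a hand at angle A degrees to (360 - A) degrees, which sends a reading of T minutes past 12:00 to (720 - T) minutes past 12:00.
Mirror reads 3:34 = 214 minutes past 12:00.
Actual time: (720 - 214) mod 720 = 506 minutes = 8:26.

Final answer: 8:26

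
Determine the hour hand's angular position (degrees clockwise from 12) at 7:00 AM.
The hour hand moves 30 degrees per hour and 0.5 degrees per minute.
At 7:00: (7) x 30 + 0 x 0.5 = 210 + 0 = 210 degrees

Final answer: 210 degrees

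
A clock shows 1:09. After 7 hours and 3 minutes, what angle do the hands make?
First find the time 7 hours and 3 minutes after 1:09.
Total minutes: 1 x 60 + 9 + 7 x 60 + 3 = 492.
492 mod 720 = 492 minutes = 8:12.
Now compute the angle at 8:12:
Hour hand: 8 x 30 + 12 x 0.5 = 246 degrees
Minute hand: 12 x 6 = 72 degrees
Difference: |246 - 72| = 174 degrees
The angle is 174 degrees

Final answer: 174 degrees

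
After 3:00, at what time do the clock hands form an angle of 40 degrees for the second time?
At t minutes past 3:00, the hour hand is at 30 x 3 + 0.5t degrees and the minute hand is at 6t degrees.
The smaller angle between them is 40 degrees when |30H - 5.5t| = 40 or |30H - 5.5t| = 320.
With H = 3, solve 30 x 3 - 5.5t = +/- target for each target:
  t = (30 x 3 - 40) / 5.5 = 9.09
  t = (30 x 3 + 40) / 5.5 = 23.64
  t = (30 x 3 - 320) / 5.5 = -41.82 (outside (0, 60))
  t = (30 x 3 + 320) / 5.5 = 74.55 (outside (0, 60))
Valid solutions in (0, 60): {9.09, 23.64} minutes.
The second occurrence is t = 23.64 minutes.
The hands form a 40-degree angle at 23.64 minutes past 3:00.

Final answer: 23.64 minutes past 3:00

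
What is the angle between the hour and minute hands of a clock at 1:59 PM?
Hour hand position: 1 x 30 + 59 x 0.5 = 59.5 degrees
Minute hand position: 59 x 6 = 354 degrees
Difference: |59.5 - 354| = 294.5 degrees
Since 294.5 > 180, the smaller angle is 360 - 294.5 = 65.5 degrees

Final answer: 65.5 degrees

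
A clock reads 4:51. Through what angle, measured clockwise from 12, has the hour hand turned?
The hour hand moves 30 degrees per hour and 0.5 degrees per minute.
At 4:51: (4) x 30 + 51 x 0.5 = 120 + 25.5 = 145.5 degrees

Final answer: 145.5 degrees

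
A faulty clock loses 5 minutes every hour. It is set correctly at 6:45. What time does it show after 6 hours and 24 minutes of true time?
For every 60 true minutes, the faulty clock advances 60 - 5 = 55 minutes.
True elapsed: 6 hours and 24 minutes = 384 minutes.
Faulty clock advances: 384 x 55/60 = 352 minutes (drift: 32 minutes behind).
Shown time: 6:45 + 352 minutes = 12:37.

Final answer: 12:37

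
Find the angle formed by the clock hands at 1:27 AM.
Hour hand position: 1 x 30 + 27 x 0.5 = 43.5 degrees
Minute hand position: 27 x 6 = 162 degrees
Difference: |43.5 - 162| = 118.5 degrees
The angle between the hands is 118.5 degrees

Final answer: 118.5 degrees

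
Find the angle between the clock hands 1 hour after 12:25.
First find the time 1 hour after 12:25.
Total minutes: 12 x 60 + 25 + 1 x 60 + 0 = 805.
805 mod 720 = 85 minutes = 1:25.
Now compute the angle at 1:25:
Hour hand: 1 x 30 + 25 x 0.5 = 42.5 degrees
Minute hand: 25 x 6 = 150 degrees
Difference: |42.5 - 150| = 107.5 degrees
The angle is 107.5 degrees

Final answer: 107.5 degrees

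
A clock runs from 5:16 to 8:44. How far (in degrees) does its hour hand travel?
The hour hand moves 0.5 degrees per minute.
Time elapsed: 8:44 - 5:16 = 208 minutes
Angular displacement: 208 x 0.5 = 104 degrees

Final answer: 104 degrees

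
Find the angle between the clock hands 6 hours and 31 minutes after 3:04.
First find the time 6 hours and 31 minutes after 3:04.
Total minutes: 3 x 60 + 4 + 6 x 60 + 31 = 575.
575 mod 720 = 575 minutes = 9:35.
Now compute the angle at 9:35:
Hour hand: 9 x 30 + 35 x 0.5 = 287.5 degrees
Minute hand: 35 x 6 = 210 degrees
Difference: |287.5 - 210| = 77.5 degrees
The angle is 77.5 degrees

Final answer: 77.5 degrees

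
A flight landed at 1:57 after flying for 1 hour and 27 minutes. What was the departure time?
Starting time: 1:57 = 117 total minutes past 12:00
Subtracting: 1 hour and 27 minutes = 87 minutes
117 - 87 = 30 minutes
= 30 minutes past 12:00 = 12:30

Final answer: 12:30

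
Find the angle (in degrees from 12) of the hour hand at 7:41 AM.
The hour hand moves 30 degrees per hour and 0.5 degrees per minute.
At 7:41: (7) x 30 + 41 x 0.5 = 210 + 20.5 = 230.5 degrees

Final answer: 230.5 degrees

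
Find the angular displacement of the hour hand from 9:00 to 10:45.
The hour hand moves 0.5 degrees per minute.
Time elapsed: 10:45 - 9:00 = 105 minutes
Angular displacement: 105 x 0.5 = 52.5 degrees

Final answer: 52.5 degrees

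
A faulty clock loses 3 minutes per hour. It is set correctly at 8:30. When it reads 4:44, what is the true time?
For every 60 true minutes, the faulty clock advances 57 minutes, so 1 faulty-clock minute corresponds to 60/57 true minutes.
From 8:30 to 4:44 on the faulty dial is 494 minutes.
True elapsed: 494 x 60/57 = 520 minutes = 8 hours and 40 minutes.
True time: 8:30 + 8 hours and 40 minutes = 5:10.

Final answer: 5:10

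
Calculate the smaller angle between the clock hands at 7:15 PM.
Hour hand position: 7 x 30 + 15 x 0.5 = 217.5 degrees
Minute hand position: 15 x 6 = 90 degrees
Difference: |217.5 - 90| = 127.5 degrees
The angle between the hands is 127.5 degrees

Final answer: 127.5 degrees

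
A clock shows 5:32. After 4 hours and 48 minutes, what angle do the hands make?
First find the time 4 hours and 48 minutes after 5:32.
Total minutes: 5 x 60 + 32 + 4 x 60 + 48 = 620.
620 mod 720 = 620 minutes = 10:20.
Now compute the angle at 10:20:
Hour hand: 10 x 30 + 20 x 0.5 = 310 degrees
Minute hand: 20 x 6 = 120 degrees
Difference: |310 - 120| = 190 degrees
Smaller angle: 360 - 190 = 170 degrees

Final answer: 170 degrees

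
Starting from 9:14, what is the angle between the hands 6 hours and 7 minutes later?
First find the time 6 hours and 7 minutes after 9:14.
Total minutes: 9 x 60 + 14 + 6 x 60 + 7 = 921.
921 mod 720 = 201 minutes = 3:21.
Now compute the angle at 3:21:
Hour hand: 3 x 30 + 21 x 0.5 = 100.5 degrees
Minute hand: 21 x 6 = 126 degrees
Difference: |100.5 - 126| = 25.5 degrees
The angle is 25.5 degrees

Final answer: 25.5 degrees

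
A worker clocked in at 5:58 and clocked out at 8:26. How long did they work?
From 5:58 to 8:26:
(8 x 60 + 26) - (5 x 60 + 58) = 506 - 358 = 148 minutes
= 2 hours and 28 minutes

Final answer: 2 hours and 28 minutes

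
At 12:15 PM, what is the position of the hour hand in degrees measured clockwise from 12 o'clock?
The hour hand moves 30 degrees per hour and 0.5 degrees per minute.
At 12:15: (0) x 30 + 15 x 0.5 = 0 + 7.5 = 7.5 degrees

Final answer: 7.5 degrees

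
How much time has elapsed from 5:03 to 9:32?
From 5:03 to 9:32:
(9 x 60 + 32) - (5 x 60 + 3) = 572 - 303 = 269 minutes
= 4 hours and 29 minutes

Final answer: 4 hours and 29 minutes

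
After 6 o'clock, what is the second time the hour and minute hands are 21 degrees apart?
At t minutes past 6:00, the hour hand is at 30 x 6 + 0.5t degrees and the minute hand is at 6t degrees.
The smaller angle between them is 21 degrees when |30H - 5.5t| = 21 or |30H - 5.5t| = 339.
With H = 6, solve 30 x 6 - 5.5t = +/- target for each target:
  t = (30 x 6 - 21) / 5.5 = 28.91
  t = (30 x 6 + 21) / 5.5 = 36.55
  t = (30 x 6 - 339) / 5.5 = -28.91 (outside (0, 60))
  t = (30 x 6 + 339) / 5.5 = 94.36 (outside (0, 60))
Valid solutions in (0, 60): {28.91, 36.55} minutes.
The second occurrence is t = 36.55 minutes.
The hands form a 21-degree angle at 36.55 minutes past 6:00.

Final answer: 36.55 minutes past 6:00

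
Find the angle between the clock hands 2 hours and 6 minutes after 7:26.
First find the time 2 hours and 6 minutes after 7:26.
Total minutes: 7 x 60 + 26 + 2 x 60 + 6 = 572.
572 mod 720 = 572 minutes = 9:32.
Now compute the angle at 9:32:
Hour hand: 9 x 30 + 32 x 0.5 = 286 degrees
Minute hand: 32 x 6 = 192 degrees
Difference: |286 - 192| = 94 degrees
The angle is 94 degrees

Final answer: 94 degrees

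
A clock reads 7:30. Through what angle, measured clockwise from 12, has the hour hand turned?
The hour hand moves 30 degrees per hour and 0.5 degrees per minute.
At 7:30: (7) x 30 + 30 x 0.5 = 210 + 15 = 225 degrees

Final answer: 225 degrees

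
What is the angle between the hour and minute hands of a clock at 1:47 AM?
Hour hand position: 1 x 30 + 47 x 0.5 = 53.5 degrees
Minute hand position: 47 x 6 = 282 degrees
Difference: |53.5 - 282| = 228.5 degrees
Since 228.5 > 180, the smaller angle is 360 - 228.5 = 131.5 degrees

Final answer: 131.5 degrees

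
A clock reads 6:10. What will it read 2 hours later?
Starting time: 6:10
Adding 0 minutes to 10 minutes: 10 + 0 = 10 minutes
Adding 2 hours: 6 + 2 = 8
Final time: 8:10

Final answer: 8:10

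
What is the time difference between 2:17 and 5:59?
From 2:17 to 5:59:
(5 x 60 + 59) - (2 x 60 + 17) = 359 - 137 = 222 minutes
= 3 hours and 42 minutes

Final answer: 3 hours and 42 minutes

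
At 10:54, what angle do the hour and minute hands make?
Hour hand position: 10 x 30 + 54 x 0.5 = 327 degrees
Minute hand position: 54 x 6 = 324 degrees
Difference: |327 - 324| = 3 degrees
The angle between the hands is 3 degrees

Final answer: 3 degrees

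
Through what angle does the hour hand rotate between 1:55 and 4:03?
The hour hand moves 0.5 degrees per minute.
Time elapsed: 4:03 - 1:55 = 128 minutes
Angular displacement: 128 x 0.5 = 64 degrees

Final answer: 64 degrees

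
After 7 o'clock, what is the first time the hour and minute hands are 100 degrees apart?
At t minutes past 7:00, the hour hand is at 30 x 7 + 0.5t degrees and the minute hand is at 6t degrees.
The smaller angle between them is 100 degrees when |30H - 5.5t| = 100 or |30H - 5.5t| = 260.
With H = 7, solve 30 x 7 - 5.5t = +/- target for each target:
  t = (30 x 7 - 100) / 5.5 = 20
  t = (30 x 7 + 100) / 5.5 = 56.36
  t = (30 x 7 - 260) / 5.5 = -9.09 (outside (0, 60))
  t = (30 x 7 + 260) / 5.5 = 85.45 (outside (0, 60))
Valid solutions in (0, 60): {20, 56.36} minutes.
The first occurrence is t = 20 minutes.
The hands form a 100-degree angle at 20 minutes past 7:00.

Final answer: 20 minutes past 7:00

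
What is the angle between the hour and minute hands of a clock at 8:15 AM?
Hour hand position: 8 x 30 + 15 x 0.5 = 247.5 degrees
Minute hand position: 15 x 6 = 90 degrees
Difference: |247.5 - 90| = 157.5 degrees
The angle between the hands is 157.5 degrees

Final answer: 157.5 degrees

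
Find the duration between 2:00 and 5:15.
From 2:00 to 5:15:
(5 x 60 + 15) - (2 x 60 + 0) = 315 - 120 = 195 minutes
= 3 hours and 15 minutes

Final answer: 3 hours and 15 minutes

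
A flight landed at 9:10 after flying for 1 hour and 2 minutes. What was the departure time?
Starting time: 9:10 = 550 total minutes past 12:00
Subtracting: 1 hour and 2 minutes = 62 minutes
550 - 62 = 488 minutes
= 8 hours and 8 minutes past 12:00 = 8:08

Final answer: 8:08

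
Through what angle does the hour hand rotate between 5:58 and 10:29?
The hour hand moves 0.5 degrees per minute.
Time elapsed: 10:29 - 5:58 = 271 minutes
Angular displacement: 271 x 0.5 = 135.5 degrees

Final answer: 135.5 degrees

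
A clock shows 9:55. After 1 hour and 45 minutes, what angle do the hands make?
First find the time 1 hour and 45 minutes after 9:55.
Total minutes: 9 x 60 + 55 + 1 x 60 + 45 = 700.
700 mod 720 = 700 minutes = 11:40.
Now compute the angle at 11:40:
Hour hand: 11 x 30 + 40 x 0.5 = 350 degrees
Minute hand: 40 x 6 = 240 degrees
Difference: |350 - 240| = 110 degrees
The angle is 110 degrees

Final answer: 110 degrees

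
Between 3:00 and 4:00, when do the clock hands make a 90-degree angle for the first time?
At t minutes past 3:00, the hour hand is at 30 x 3 + 0.5t degrees and the minute hand is at 6t degrees.
The smaller angle between them is 90 degrees when |30H - 5.5t| = 90 or |30H - 5.5t| = 270.
With H = 3, solve 30 x 3 - 5.5t = +/- target for each target:
  t = (30 x 3 - 90) / 5.5 = 0 (outside (0, 60))
  t = (30 x 3 + 90) / 5.5 = 32.73
  t = (30 x 3 - 270) / 5.5 = -32.73 (outside (0, 60))
  t = (30 x 3 + 270) / 5.5 = 65.45 (outside (0, 60))
Valid solutions in (0, 60): {32.73} minutes.
The first occurrence is t = 32.73 minutes.
The hands form a 90-degree angle at 32.73 minutes past 3:00.

Final answer: 32.73 minutes past 3:00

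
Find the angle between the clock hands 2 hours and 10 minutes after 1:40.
First find the time 2 hours and 10 minutes after 1:40.
Total minutes: 1 x 60 + 40 + 2 x 60 + 10 = 230.
230 mod 720 = 230 minutes = 3:50.
Now compute the angle at 3:50:
Hour hand: 3 x 30 + 50 x 0.5 = 115 degrees
Minute hand: 50 x 6 = 300 degrees
Difference: |115 - 300| = 185 degrees
Smaller angle: 360 - 185 = 175 degrees

Final answer: 175 degrees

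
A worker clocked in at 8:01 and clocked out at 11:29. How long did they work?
From 8:01 to 11:29:
(11 x 60 + 29) - (8 x 60 + 1) = 689 - 481 = 208 minutes
= 3 hours and 28 minutes

Final answer: 3 hours and 28 minutes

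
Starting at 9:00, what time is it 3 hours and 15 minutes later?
Starting time: 9:00
Adding 15 minutes to 0 minutes: 0 + 15 = 15 minutes
Adding 3 hours: 9 + 3 = 12
Final time: 12:15

Final answer: 12:15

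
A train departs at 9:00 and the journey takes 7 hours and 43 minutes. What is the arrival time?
Starting time: 9:00
Adding 43 minutes to 0 minutes: 0 + 43 = 43 minutes
Adding 7 hours: 9 + 7 = 16 - 12 = 4
Final time: 4:43

Final answer: 4:43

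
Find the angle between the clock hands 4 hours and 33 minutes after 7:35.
First find the time 4 hours and 33 minutes after 7:35.
Total minutes: 7 x 60 + 35 + 4 x 60 + 33 = 728.
728 mod 720 = 8 minutes = 12:08.
Now compute the angle at 12:08:
Hour hand: 0 x 30 + 8 x 0.5 = 4 degrees
Minute hand: 8 x 6 = 48 degrees
Difference: |4 - 48| = 44 degrees
The angle is 44 degrees

Final answer: 44 degrees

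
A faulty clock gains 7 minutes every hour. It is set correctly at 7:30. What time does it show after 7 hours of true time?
For every 60 true minutes, the faulty clock advances 60 + 7 = 67 minutes.
True elapsed: 7 hours = 420 minutes.
Faulty clock advances: 420 x 67/60 = 469 minutes (drift: 49 minutes ahead).
Shown time: 7:30 + 469 minutes = 3:19.

Final answer: 3:19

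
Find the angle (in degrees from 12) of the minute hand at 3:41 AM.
The minute hand moves 6 degrees per minute.
At 3:41: 41 x 6 = 246 degrees

Final answer: 246 degrees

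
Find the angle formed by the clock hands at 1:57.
Hour hand position: 1 x 30 + 57 x 0.5 = 58.5 degrees
Minute hand position: 57 x 6 = 342 degrees
Difference: |58.5 - 342| = 283.5 degrees
Since 283.5 > 180, the smaller angle is 360 - 283.5 = 76.5 degrees

Final answer: 76.5 degrees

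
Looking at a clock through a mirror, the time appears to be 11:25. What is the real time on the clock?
Reflection across the vertical (12-6) axis maps a hand at angle A degrees to (360 - A) degrees, which sends a reading of T minutes past 12:00 to (720 - T) minutes past 12:00.
Mirror reads 11:25 = 685 minutes past 12:00.
Actual time: (720 - 685) mod 720 = 35 minutes = 12:35.

Final answer: 12:35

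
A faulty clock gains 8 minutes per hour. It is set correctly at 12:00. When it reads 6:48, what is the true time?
For every 60 true minutes, the faulty clock advances 68 minutes, so 1 faulty-clock minute corresponds to 60/68 true minutes.
From 12:00 to 6:48 on the faulty dial is 408 minutes.
True elapsed: 408 x 60/68 = 360 minutes = 6 hours.
True time: 12:00 + 6 hours = 6:00.

Final answer: 6:00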